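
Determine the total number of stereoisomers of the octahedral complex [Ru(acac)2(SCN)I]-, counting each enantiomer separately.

3

In an octahedral complex each vertex has one trans partner and four cis neighbours.
Each acac is bidentate and must span two cis positions.
The distinct arrangements are (2 in all): SCN and I mutually trans; SCN and I mutually cis (chiral).
One of these lacks any improper symmetry element and so occurs as an enantiomeric pair, giving 2 + 1 = 3 stereoisomers in total.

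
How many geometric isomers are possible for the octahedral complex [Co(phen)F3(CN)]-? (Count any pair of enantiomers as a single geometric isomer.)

Each phen is bidentate and must span two cis positions.
Working through the distinct placements yields 2 geometric isomers: F fac; F mer.

2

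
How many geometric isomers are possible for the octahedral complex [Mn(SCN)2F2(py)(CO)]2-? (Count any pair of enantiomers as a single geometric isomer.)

6

An octahedron has six vertices in three trans pairs; every non-trans pair is cis.
Systematic placement gives 6 geometric isomers: SCN cis, F cis (3 arrangements, 2 chiral); SCN trans, F cis; SCN cis, F trans; SCN trans, F trans.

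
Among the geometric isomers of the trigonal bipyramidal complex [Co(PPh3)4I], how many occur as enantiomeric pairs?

Systematic placement gives 2 geometric isomers: I axial; I equatorial.
Each arrangement has an internal mirror plane or centre of symmetry, so none is chiral.

0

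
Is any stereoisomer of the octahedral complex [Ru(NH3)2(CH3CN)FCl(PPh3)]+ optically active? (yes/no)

yes

Exhaustive case analysis gives 9 geometric isomers.
Of these, 6 lack any improper symmetry element and so occur as enantiomeric pairs, giving 9 + 6 = 15 stereoisomers in total.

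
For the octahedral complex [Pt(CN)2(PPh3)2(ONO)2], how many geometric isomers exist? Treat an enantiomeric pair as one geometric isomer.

5

The distinct arrangements are (5 in all): CN trans, PPh3 trans, ONO trans; CN trans, PPh3 cis, ONO cis; CN cis, PPh3 trans, ONO cis; CN cis, PPh3 cis, ONO cis (chiral); CN cis, PPh3 cis, ONO trans.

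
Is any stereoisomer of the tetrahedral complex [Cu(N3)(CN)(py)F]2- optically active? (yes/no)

yes

In a tetrahedral complex all four positions are equivalent and every pair of ligands is adjacent — there is no cis/trans distinction.
Only one geometric arrangement is possible; it has no improper symmetry element, so it exists as a pair of enantiomers (2 stereoisomers).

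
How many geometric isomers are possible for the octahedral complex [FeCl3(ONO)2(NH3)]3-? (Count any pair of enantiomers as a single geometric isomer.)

3

There are 3 geometric isomers: Cl mer, ONO trans; Cl mer, ONO cis; Cl fac, ONO cis.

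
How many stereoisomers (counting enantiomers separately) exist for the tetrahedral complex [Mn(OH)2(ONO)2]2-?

1

In a tetrahedral complex all four positions are equivalent and every pair of ligands is adjacent — there is no cis/trans distinction.
Only one geometric arrangement is possible.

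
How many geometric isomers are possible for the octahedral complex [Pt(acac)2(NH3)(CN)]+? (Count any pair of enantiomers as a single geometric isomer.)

2

An octahedron has six vertices in three trans pairs; every non-trans pair is cis.
Each acac is bidentate and must span two cis positions.
The distinct arrangements are (2 in all): NH3 and CN mutually trans; NH3 and CN mutually cis (chiral).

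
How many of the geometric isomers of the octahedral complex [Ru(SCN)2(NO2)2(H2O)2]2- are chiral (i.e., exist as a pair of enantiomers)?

In an octahedral complex each vertex has one trans partner and four cis neighbours.
Working through the distinct placements yields 5 geometric isomers: SCN trans, NO2 trans, H2O trans; SCN cis, NO2 cis, H2O trans; SCN trans, NO2 cis, H2O cis; SCN cis, NO2 cis, H2O cis (chiral); SCN cis, NO2 trans, H2O cis.
One of these lacks any improper symmetry element and so occurs as an enantiomeric pair, giving 5 + 1 = 6 stereoisomers in total.

1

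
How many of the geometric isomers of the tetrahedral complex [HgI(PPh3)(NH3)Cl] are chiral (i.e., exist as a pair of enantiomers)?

1

In a tetrahedral complex all four positions are equivalent and every pair of ligands is adjacent — there is no cis/trans distinction.
Only one geometric arrangement is possible; it has no improper symmetry element, so it exists as a pair of enantiomers (2 stereoisomers).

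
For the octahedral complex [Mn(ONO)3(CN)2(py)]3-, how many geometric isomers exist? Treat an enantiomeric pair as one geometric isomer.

3

The six octahedral sites form three mutually perpendicular trans pairs.
There are 3 geometric isomers: ONO mer, CN trans; ONO fac, CN cis; ONO mer, CN cis.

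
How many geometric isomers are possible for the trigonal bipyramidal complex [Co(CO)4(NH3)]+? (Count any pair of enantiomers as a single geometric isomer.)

In a trigonal bipyramid the two axial positions differ from the three equatorial ones.
Working through the distinct placements yields 2 geometric isomers: NH3 equatorial; NH3 axial.

2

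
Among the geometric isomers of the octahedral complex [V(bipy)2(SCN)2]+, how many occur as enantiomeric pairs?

An octahedron has six vertices in three trans pairs; every non-trans pair is cis.
Each bipy is bidentate and must span two cis positions.
Systematic placement gives 2 geometric isomers: SCN trans; SCN cis (chiral).
One of these lacks any improper symmetry element and so occurs as an enantiomeric pair, giving 2 + 1 = 3 stereoisomers in total.

1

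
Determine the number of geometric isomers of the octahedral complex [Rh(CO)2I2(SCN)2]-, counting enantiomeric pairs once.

5

There are 5 geometric isomers: CO trans, I trans, SCN trans; CO trans, I cis, SCN cis; CO cis, I cis, SCN trans; CO cis, I cis, SCN cis (chiral); CO cis, I trans, SCN cis.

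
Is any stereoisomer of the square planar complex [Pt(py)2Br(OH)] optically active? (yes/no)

Working through the distinct placements yields 2 geometric isomers: py cis; py trans.
Each arrangement has an internal mirror plane or centre of symmetry, so none is chiral.

no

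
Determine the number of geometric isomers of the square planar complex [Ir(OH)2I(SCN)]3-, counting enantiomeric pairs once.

Systematic placement gives 2 geometric isomers: OH cis; OH trans.

2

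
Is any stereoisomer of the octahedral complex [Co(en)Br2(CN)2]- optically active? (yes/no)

The six octahedral sites form three mutually perpendicular trans pairs.
Each en is bidentate and must span two cis positions.
Working through the distinct placements yields 3 geometric isomers: Br trans, CN cis; Br cis, CN cis (chiral); Br cis, CN trans.
One of these lacks any improper symmetry element and so occurs as an enantiomeric pair, giving 3 + 1 = 4 stereoisomers in total.

yes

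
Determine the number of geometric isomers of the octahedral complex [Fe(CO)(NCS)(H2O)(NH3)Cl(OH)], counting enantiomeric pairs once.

The six octahedral sites form three mutually perpendicular trans pairs.
Exhaustive case analysis gives 15 geometric isomers.

15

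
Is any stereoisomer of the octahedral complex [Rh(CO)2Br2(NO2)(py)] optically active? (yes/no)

There are 6 geometric isomers: CO trans, Br trans; CO cis, Br trans; CO cis, Br cis (3 arrangements, 2 chiral); CO trans, Br cis.
Of these, 2 lack any improper symmetry element and so occur as enantiomeric pairs, giving 6 + 2 = 8 stereoisomers in total.

yes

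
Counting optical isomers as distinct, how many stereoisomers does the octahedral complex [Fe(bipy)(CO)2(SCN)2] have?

4

An octahedron has six vertices in three trans pairs; every non-trans pair is cis.
Each bipy is bidentate and must span two cis positions.
The distinct arrangements are (3 in all): CO trans, SCN cis; CO cis, SCN cis (chiral); CO cis, SCN trans.
One of these lacks any improper symmetry element and so occurs as an enantiomeric pair, giving 3 + 1 = 4 stereoisomers in total.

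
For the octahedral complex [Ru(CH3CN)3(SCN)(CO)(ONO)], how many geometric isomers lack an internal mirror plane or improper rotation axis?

Systematic placement gives 4 geometric isomers: CH3CN mer (3 arrangements); CH3CN fac (chiral).
One of these lacks any improper symmetry element and so occurs as an enantiomeric pair, giving 4 + 1 = 5 stereoisomers in total.

1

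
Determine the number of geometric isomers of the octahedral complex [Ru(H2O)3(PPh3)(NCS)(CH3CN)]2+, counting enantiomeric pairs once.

The six octahedral sites form three mutually perpendicular trans pairs.
Working through the distinct placements yields 4 geometric isomers: H2O mer (3 arrangements); H2O fac (chiral).

4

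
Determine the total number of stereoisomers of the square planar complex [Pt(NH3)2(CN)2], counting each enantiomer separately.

2

In a square planar complex each vertex has one trans partner and two cis neighbours.
Working through the distinct placements yields 2 geometric isomers: NH3 cis; NH3 trans.
Each arrangement has an internal mirror plane or centre of symmetry, so none is chiral.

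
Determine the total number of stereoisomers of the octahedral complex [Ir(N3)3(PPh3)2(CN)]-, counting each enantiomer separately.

3

An octahedron has six vertices in three trans pairs; every non-trans pair is cis.
There are 3 geometric isomers: N3 mer, PPh3 trans; N3 fac, PPh3 cis; N3 mer, PPh3 cis.
Each arrangement has an internal mirror plane or centre of symmetry, so none is chiral.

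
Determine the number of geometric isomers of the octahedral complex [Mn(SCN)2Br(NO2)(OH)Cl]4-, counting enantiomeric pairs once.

9

Placing the ligands in turn and identifying arrangements related by rotation or reflection leaves 9 distinct geometric isomers.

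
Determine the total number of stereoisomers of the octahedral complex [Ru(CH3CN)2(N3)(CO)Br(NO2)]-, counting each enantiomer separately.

Exhaustive case analysis gives 9 geometric isomers.
Of these, 6 lack any improper symmetry element and so occur as enantiomeric pairs, giving 9 + 6 = 15 stereoisomers in total.

15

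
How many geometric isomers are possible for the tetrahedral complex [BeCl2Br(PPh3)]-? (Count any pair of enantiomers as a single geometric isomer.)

Only one geometric arrangement is possible.

1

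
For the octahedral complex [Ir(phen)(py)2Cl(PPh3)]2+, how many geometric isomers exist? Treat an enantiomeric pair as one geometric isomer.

4

An octahedron has six vertices in three trans pairs; every non-trans pair is cis.
Each phen is bidentate and must span two cis positions.
There are 4 geometric isomers: py cis (3 arrangements, 2 chiral); py trans.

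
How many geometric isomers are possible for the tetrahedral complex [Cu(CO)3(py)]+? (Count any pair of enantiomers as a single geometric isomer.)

1

In a tetrahedral complex all four positions are equivalent and every pair of ligands is adjacent — there is no cis/trans distinction.
Only one geometric arrangement is possible.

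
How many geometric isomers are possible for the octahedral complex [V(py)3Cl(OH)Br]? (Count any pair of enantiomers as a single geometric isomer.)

4

An octahedron has six vertices in three trans pairs; every non-trans pair is cis.
The distinct arrangements are (4 in all): py mer (3 arrangements); py fac (chiral).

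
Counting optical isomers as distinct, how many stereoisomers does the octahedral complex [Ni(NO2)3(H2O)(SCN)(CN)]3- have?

An octahedron has six vertices in three trans pairs; every non-trans pair is cis.
The distinct arrangements are (4 in all): NO2 mer (3 arrangements); NO2 fac (chiral).
One of these lacks any improper symmetry element and so occurs as an enantiomeric pair, giving 4 + 1 = 5 stereoisomers in total.

5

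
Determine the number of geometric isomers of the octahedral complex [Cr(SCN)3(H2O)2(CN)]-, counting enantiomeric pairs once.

3

An octahedron has six vertices in three trans pairs; every non-trans pair is cis.
Systematic placement gives 3 geometric isomers: SCN mer, H2O cis; SCN mer, H2O trans; SCN fac, H2O cis.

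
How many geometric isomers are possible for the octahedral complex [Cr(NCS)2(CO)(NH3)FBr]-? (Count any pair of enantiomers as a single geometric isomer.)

9

An octahedron has six vertices in three trans pairs; every non-trans pair is cis.
Placing the ligands in turn and identifying arrangements related by rotation or reflection leaves 9 distinct geometric isomers.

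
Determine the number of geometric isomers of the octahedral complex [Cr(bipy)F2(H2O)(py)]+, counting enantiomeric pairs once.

An octahedron has six vertices in three trans pairs; every non-trans pair is cis.
Each bipy is bidentate and must span two cis positions.
There are 4 geometric isomers: F trans; F cis (3 arrangements, 2 chiral).

4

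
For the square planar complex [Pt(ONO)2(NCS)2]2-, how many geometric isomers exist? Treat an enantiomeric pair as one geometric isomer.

2

A square has two trans pairs of vertices; adjacent vertices are cis.
There are 2 geometric isomers: ONO cis; ONO trans.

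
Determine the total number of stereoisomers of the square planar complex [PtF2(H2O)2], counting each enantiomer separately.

2

A square has two trans pairs of vertices; adjacent vertices are cis.
Systematic placement gives 2 geometric isomers: F cis; F trans.
Each arrangement has an internal mirror plane or centre of symmetry, so none is chiral.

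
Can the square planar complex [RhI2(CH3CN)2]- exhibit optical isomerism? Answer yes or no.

no

A square has two trans pairs of vertices; adjacent vertices are cis.
There are 2 geometric isomers: I cis; I trans.
Each arrangement has an internal mirror plane or centre of symmetry, so none is chiral.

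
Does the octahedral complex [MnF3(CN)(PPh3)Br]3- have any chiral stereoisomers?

The distinct arrangements are (4 in all): F mer (3 arrangements); F fac (chiral).
One of these lacks any improper symmetry element and so occurs as an enantiomeric pair, giving 4 + 1 = 5 stereoisomers in total.

yes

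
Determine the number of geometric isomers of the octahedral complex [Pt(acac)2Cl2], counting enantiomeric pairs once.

Each acac is bidentate and must span two cis positions.
Systematic placement gives 2 geometric isomers: Cl trans; Cl cis (chiral).

2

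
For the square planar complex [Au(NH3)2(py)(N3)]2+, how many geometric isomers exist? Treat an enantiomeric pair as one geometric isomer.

2

There are 2 geometric isomers: NH3 cis; NH3 trans.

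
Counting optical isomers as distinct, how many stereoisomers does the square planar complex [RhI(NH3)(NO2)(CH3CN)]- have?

3

In a square planar complex each vertex has one trans partner and two cis neighbours.
Working through the distinct placements yields 3 geometric isomers: (CH3CN/NH3 trans, I/NO2 trans); (CH3CN/NO2 trans, I/NH3 trans); (CH3CN/I trans, NH3/NO2 trans).
Each arrangement has an internal mirror plane or centre of symmetry, so none is chiral.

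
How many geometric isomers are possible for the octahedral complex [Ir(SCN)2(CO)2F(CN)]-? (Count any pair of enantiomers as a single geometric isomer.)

In an octahedral complex each vertex has one trans partner and four cis neighbours.
Systematic placement gives 6 geometric isomers: SCN trans, CO cis; SCN cis, CO cis (3 arrangements, 2 chiral); SCN trans, CO trans; SCN cis, CO trans.

6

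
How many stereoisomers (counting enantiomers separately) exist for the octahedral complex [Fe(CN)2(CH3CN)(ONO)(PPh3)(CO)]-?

15

An octahedron has six vertices in three trans pairs; every non-trans pair is cis.
Exhaustive case analysis gives 9 geometric isomers.
Of these, 6 lack any improper symmetry element and so occur as enantiomeric pairs, giving 9 + 6 = 15 stereoisomers in total.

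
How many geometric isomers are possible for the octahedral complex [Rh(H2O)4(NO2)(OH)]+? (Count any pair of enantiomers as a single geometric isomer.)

Working through the distinct placements yields 2 geometric isomers: NO2 and OH mutually trans; NO2 and OH mutually cis.

2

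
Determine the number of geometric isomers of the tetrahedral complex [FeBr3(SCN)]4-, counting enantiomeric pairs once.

1

In a tetrahedral complex all four positions are equivalent and every pair of ligands is adjacent — there is no cis/trans distinction.
Only one geometric arrangement is possible.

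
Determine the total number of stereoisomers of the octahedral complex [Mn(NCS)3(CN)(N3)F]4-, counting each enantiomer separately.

The six octahedral sites form three mutually perpendicular trans pairs.
The distinct arrangements are (4 in all): NCS mer (3 arrangements); NCS fac (chiral).
One of these lacks any improper symmetry element and so occurs as an enantiomeric pair, giving 4 + 1 = 5 stereoisomers in total.

5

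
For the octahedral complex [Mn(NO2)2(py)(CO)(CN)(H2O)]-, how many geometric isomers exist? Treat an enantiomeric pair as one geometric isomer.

9

Placing the ligands in turn and identifying arrangements related by rotation or reflection leaves 9 distinct geometric isomers.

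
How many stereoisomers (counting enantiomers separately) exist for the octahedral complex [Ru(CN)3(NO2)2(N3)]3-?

Systematic placement gives 3 geometric isomers: CN mer, NO2 trans; CN mer, NO2 cis; CN fac, NO2 cis.
Each arrangement has an internal mirror plane or centre of symmetry, so none is chiral.

3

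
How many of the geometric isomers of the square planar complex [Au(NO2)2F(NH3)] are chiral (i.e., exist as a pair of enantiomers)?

A square has two trans pairs of vertices; adjacent vertices are cis.
The distinct arrangements are (2 in all): NO2 cis; NO2 trans.
Each arrangement has an internal mirror plane or centre of symmetry, so none is chiral.

0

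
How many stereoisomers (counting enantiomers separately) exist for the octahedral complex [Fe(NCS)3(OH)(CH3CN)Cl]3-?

5

The six octahedral sites form three mutually perpendicular trans pairs.
There are 4 geometric isomers: NCS mer (3 arrangements); NCS fac (chiral).
One of these lacks any improper symmetry element and so occurs as an enantiomeric pair, giving 4 + 1 = 5 stereoisomers in total.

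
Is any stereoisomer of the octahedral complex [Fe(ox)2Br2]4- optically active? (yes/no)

yes

In an octahedral complex each vertex has one trans partner and four cis neighbours.
Each ox is bidentate and must span two cis positions.
The distinct arrangements are (2 in all): Br trans; Br cis (chiral).
One of these lacks any improper symmetry element and so occurs as an enantiomeric pair, giving 2 + 1 = 3 stereoisomers in total.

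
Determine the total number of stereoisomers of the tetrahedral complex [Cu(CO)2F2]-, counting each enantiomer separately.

1

All four vertices of a tetrahedron are equivalent and mutually adjacent, so cis/trans isomerism cannot arise.
Only one geometric arrangement is possible.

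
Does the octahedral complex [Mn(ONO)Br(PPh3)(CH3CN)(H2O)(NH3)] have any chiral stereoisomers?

Exhaustive case analysis gives 15 geometric isomers.
Of these, 15 lack any improper symmetry element and so occur as enantiomeric pairs, giving 15 + 15 = 30 stereoisomers in total.

yes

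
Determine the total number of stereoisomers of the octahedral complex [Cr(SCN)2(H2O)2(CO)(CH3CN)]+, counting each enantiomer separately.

8

The distinct arrangements are (6 in all): SCN trans, H2O trans; SCN cis, H2O cis (3 arrangements, 2 chiral); SCN trans, H2O cis; SCN cis, H2O trans.
Of these, 2 lack any improper symmetry element and so occur as enantiomeric pairs, giving 6 + 2 = 8 stereoisomers in total.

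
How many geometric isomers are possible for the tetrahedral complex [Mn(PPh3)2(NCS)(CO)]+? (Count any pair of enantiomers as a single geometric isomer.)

Only one geometric arrangement is possible.

1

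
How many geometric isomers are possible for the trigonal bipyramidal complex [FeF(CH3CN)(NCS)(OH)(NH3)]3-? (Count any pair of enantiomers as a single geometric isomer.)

In a trigonal bipyramid the two axial positions differ from the three equatorial ones.
Systematic enumeration (placing each ligand type in turn and discarding arrangements equivalent by rotation or reflection) gives 10 geometric isomers.

10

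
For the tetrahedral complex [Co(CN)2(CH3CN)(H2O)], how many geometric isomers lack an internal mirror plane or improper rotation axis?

All four vertices of a tetrahedron are equivalent and mutually adjacent, so cis/trans isomerism cannot arise.
Only one geometric arrangement is possible.

0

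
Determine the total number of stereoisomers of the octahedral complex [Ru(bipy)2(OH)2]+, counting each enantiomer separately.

3

Each bipy is bidentate and must span two cis positions.
There are 2 geometric isomers: OH trans; OH cis (chiral).
One of these lacks any improper symmetry element and so occurs as an enantiomeric pair, giving 2 + 1 = 3 stereoisomers in total.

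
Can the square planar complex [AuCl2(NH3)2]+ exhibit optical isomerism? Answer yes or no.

no

Working through the distinct placements yields 2 geometric isomers: Cl cis; Cl trans.
Each arrangement has an internal mirror plane or centre of symmetry, so none is chiral.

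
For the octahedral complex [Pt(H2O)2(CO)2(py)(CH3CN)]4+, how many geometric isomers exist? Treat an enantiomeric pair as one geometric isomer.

An octahedron has six vertices in three trans pairs; every non-trans pair is cis.
The distinct arrangements are (6 in all): H2O cis, CO cis (3 arrangements, 2 chiral); H2O trans, CO cis; H2O cis, CO trans; H2O trans, CO trans.

6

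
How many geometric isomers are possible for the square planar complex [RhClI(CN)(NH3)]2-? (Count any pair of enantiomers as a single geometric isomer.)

A square has two trans pairs of vertices; adjacent vertices are cis.
There are 3 geometric isomers: (CN/I trans, Cl/NH3 trans); (CN/NH3 trans, Cl/I trans); (CN/Cl trans, I/NH3 trans).

3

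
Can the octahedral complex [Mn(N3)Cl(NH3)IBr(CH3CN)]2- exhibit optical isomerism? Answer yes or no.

yes

Systematic enumeration (placing each ligand type in turn and discarding arrangements equivalent by rotation or reflection) gives 15 geometric isomers.
Of these, 15 lack any improper symmetry element and so occur as enantiomeric pairs, giving 15 + 15 = 30 stereoisomers in total.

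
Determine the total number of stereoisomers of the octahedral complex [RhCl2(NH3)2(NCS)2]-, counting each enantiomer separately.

Working through the distinct placements yields 5 geometric isomers: Cl trans, NH3 trans, NCS trans; Cl trans, NH3 cis, NCS cis; Cl cis, NH3 trans, NCS cis; Cl cis, NH3 cis, NCS cis (chiral); Cl cis, NH3 cis, NCS trans.
One of these lacks any improper symmetry element and so occurs as an enantiomeric pair, giving 5 + 1 = 6 stereoisomers in total.

6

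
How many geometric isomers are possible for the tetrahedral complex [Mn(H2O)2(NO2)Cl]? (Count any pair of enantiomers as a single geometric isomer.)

In a tetrahedral complex all four positions are equivalent and every pair of ligands is adjacent — there is no cis/trans distinction.
Only one geometric arrangement is possible.

1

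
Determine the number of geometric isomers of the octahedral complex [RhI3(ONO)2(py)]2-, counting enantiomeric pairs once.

3

The six octahedral sites form three mutually perpendicular trans pairs.
The distinct arrangements are (3 in all): I mer, ONO cis; I mer, ONO trans; I fac, ONO cis.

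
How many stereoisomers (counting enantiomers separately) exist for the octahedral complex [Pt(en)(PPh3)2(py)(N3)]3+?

In an octahedral complex each vertex has one trans partner and four cis neighbours.
Each en is bidentate and must span two cis positions.
Working through the distinct placements yields 4 geometric isomers: PPh3 cis (3 arrangements, 2 chiral); PPh3 trans.
Of these, 2 lack any improper symmetry element and so occur as enantiomeric pairs, giving 4 + 2 = 6 stereoisomers in total.

6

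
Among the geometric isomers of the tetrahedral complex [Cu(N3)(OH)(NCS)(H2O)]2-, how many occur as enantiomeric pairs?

1

In a tetrahedral complex all four positions are equivalent and every pair of ligands is adjacent — there is no cis/trans distinction.
Only one geometric arrangement is possible; it has no improper symmetry element, so it exists as a pair of enantiomers (2 stereoisomers).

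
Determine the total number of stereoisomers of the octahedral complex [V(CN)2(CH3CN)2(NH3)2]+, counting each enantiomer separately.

In an octahedral complex each vertex has one trans partner and four cis neighbours.
Working through the distinct placements yields 5 geometric isomers: CN trans, CH3CN trans, NH3 trans; CN cis, CH3CN trans, NH3 cis; CN cis, CH3CN cis, NH3 trans; CN cis, CH3CN cis, NH3 cis (chiral); CN trans, CH3CN cis, NH3 cis.
One of these lacks any improper symmetry element and so occurs as an enantiomeric pair, giving 5 + 1 = 6 stereoisomers in total.

6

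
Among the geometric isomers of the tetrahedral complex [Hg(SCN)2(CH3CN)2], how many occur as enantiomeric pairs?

All four vertices of a tetrahedron are equivalent and mutually adjacent, so cis/trans isomerism cannot arise.
Only one geometric arrangement is possible.

0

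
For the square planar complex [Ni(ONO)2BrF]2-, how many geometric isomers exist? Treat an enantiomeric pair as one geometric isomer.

2

A square has two trans pairs of vertices; adjacent vertices are cis.
There are 2 geometric isomers: ONO cis; ONO trans.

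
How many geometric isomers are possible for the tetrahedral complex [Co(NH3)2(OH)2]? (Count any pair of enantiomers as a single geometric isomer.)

1

In a tetrahedral complex all four positions are equivalent and every pair of ligands is adjacent — there is no cis/trans distinction.
Only one geometric arrangement is possible.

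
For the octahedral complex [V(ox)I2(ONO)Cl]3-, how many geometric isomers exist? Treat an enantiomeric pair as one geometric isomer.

In an octahedral complex each vertex has one trans partner and four cis neighbours.
Each ox is bidentate and must span two cis positions.
Systematic placement gives 4 geometric isomers: I cis (3 arrangements, 2 chiral); I trans.

4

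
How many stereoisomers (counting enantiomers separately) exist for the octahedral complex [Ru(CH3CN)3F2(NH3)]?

The six octahedral sites form three mutually perpendicular trans pairs.
There are 3 geometric isomers: CH3CN mer, F cis; CH3CN mer, F trans; CH3CN fac, F cis.
Each arrangement has an internal mirror plane or centre of symmetry, so none is chiral.

3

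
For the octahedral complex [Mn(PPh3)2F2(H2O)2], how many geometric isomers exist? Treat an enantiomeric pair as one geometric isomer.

5

An octahedron has six vertices in three trans pairs; every non-trans pair is cis.
Systematic placement gives 5 geometric isomers: PPh3 trans, F trans, H2O trans; PPh3 cis, F trans, H2O cis; PPh3 trans, F cis, H2O cis; PPh3 cis, F cis, H2O cis (chiral); PPh3 cis, F cis, H2O trans.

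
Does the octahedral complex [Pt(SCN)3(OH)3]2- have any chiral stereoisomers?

In an octahedral complex each vertex has one trans partner and four cis neighbours.
There are 2 geometric isomers: SCN mer; SCN fac.
Each arrangement has an internal mirror plane or centre of symmetry, so none is chiral.

no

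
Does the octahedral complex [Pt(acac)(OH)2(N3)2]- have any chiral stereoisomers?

yes

Each acac is bidentate and must span two cis positions.
Systematic placement gives 3 geometric isomers: OH cis, N3 trans; OH cis, N3 cis (chiral); OH trans, N3 cis.
One of these lacks any improper symmetry element and so occurs as an enantiomeric pair, giving 3 + 1 = 4 stereoisomers in total.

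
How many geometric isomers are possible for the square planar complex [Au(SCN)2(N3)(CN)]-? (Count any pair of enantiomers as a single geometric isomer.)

A square has two trans pairs of vertices; adjacent vertices are cis.
Working through the distinct placements yields 2 geometric isomers: SCN cis; SCN trans.

2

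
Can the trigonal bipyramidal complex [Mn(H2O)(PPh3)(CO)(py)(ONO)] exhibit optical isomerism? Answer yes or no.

yes

A trigonal bipyramid has two axial and three equatorial sites, which are chemically inequivalent.
Placing the ligands in turn and identifying arrangements related by rotation or reflection leaves 10 distinct geometric isomers.
Of these, 10 lack any improper symmetry element and so occur as enantiomeric pairs, giving 10 + 10 = 20 stereoisomers in total.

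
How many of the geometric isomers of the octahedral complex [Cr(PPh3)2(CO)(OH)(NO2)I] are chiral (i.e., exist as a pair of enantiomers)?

6

An octahedron has six vertices in three trans pairs; every non-trans pair is cis.
Exhaustive case analysis gives 9 geometric isomers.
Of these, 6 lack any improper symmetry element and so occur as enantiomeric pairs, giving 9 + 6 = 15 stereoisomers in total.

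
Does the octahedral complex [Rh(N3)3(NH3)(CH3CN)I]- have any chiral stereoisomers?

yes

The six octahedral sites form three mutually perpendicular trans pairs.
There are 4 geometric isomers: N3 mer (3 arrangements); N3 fac (chiral).
One of these lacks any improper symmetry element and so occurs as an enantiomeric pair, giving 4 + 1 = 5 stereoisomers in total.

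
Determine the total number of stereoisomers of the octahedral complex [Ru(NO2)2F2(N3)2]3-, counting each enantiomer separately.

An octahedron has six vertices in three trans pairs; every non-trans pair is cis.
There are 5 geometric isomers: NO2 trans, F trans, N3 trans; NO2 cis, F trans, N3 cis; NO2 trans, F cis, N3 cis; NO2 cis, F cis, N3 cis (chiral); NO2 cis, F cis, N3 trans.
One of these lacks any improper symmetry element and so occurs as an enantiomeric pair, giving 5 + 1 = 6 stereoisomers in total.

6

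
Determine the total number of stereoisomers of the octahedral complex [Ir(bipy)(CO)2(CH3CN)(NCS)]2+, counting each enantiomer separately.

In an octahedral complex each vertex has one trans partner and four cis neighbours.
Each bipy is bidentate and must span two cis positions.
The distinct arrangements are (4 in all): CO cis (3 arrangements, 2 chiral); CO trans.
Of these, 2 lack any improper symmetry element and so occur as enantiomeric pairs, giving 4 + 2 = 6 stereoisomers in total.

6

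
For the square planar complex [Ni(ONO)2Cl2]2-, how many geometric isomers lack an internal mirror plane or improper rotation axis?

In a square planar complex each vertex has one trans partner and two cis neighbours.
There are 2 geometric isomers: ONO cis; ONO trans.
Each arrangement has an internal mirror plane or centre of symmetry, so none is chiral.

0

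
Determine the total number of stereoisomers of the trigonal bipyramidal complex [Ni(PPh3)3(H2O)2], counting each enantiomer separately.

A trigonal bipyramid has two axial and three equatorial sites, which are chemically inequivalent.
Working through the distinct placements yields 3 geometric isomers: H2O both axial; H2O one axial, one equatorial; H2O both equatorial.
Each arrangement has an internal mirror plane or centre of symmetry, so none is chiral.

3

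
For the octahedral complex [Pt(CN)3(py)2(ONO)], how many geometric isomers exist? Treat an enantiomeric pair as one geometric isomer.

3

In an octahedral complex each vertex has one trans partner and four cis neighbours.
Systematic placement gives 3 geometric isomers: CN mer, py trans; CN mer, py cis; CN fac, py cis.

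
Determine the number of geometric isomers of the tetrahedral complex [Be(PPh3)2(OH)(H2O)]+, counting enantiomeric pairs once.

1

In a tetrahedral complex all four positions are equivalent and every pair of ligands is adjacent — there is no cis/trans distinction.
Only one geometric arrangement is possible.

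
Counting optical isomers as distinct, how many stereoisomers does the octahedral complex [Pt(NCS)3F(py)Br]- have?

The six octahedral sites form three mutually perpendicular trans pairs.
The distinct arrangements are (4 in all): NCS mer (3 arrangements); NCS fac (chiral).
One of these lacks any improper symmetry element and so occurs as an enantiomeric pair, giving 4 + 1 = 5 stereoisomers in total.

5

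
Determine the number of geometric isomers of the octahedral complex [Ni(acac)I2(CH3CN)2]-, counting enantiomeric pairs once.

In an octahedral complex each vertex has one trans partner and four cis neighbours.
Each acac is bidentate and must span two cis positions.
There are 3 geometric isomers: I cis, CH3CN trans; I cis, CH3CN cis (chiral); I trans, CH3CN cis.

3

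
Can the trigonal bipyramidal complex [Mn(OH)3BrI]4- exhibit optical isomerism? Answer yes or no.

In a trigonal bipyramid the two axial positions differ from the three equatorial ones.
Systematic placement gives 4 geometric isomers: Br axial, I axial; Br axial, I equatorial; Br equatorial, I axial; Br equatorial, I equatorial.
Each arrangement has an internal mirror plane or centre of symmetry, so none is chiral.

no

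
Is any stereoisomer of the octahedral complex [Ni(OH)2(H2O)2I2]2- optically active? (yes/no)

yes

The distinct arrangements are (5 in all): OH trans, H2O trans, I trans; OH cis, H2O trans, I cis; OH trans, H2O cis, I cis; OH cis, H2O cis, I cis (chiral); OH cis, H2O cis, I trans.
One of these lacks any improper symmetry element and so occurs as an enantiomeric pair, giving 5 + 1 = 6 stereoisomers in total.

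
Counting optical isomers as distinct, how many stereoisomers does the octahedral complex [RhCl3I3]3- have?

2

An octahedron has six vertices in three trans pairs; every non-trans pair is cis.
Systematic placement gives 2 geometric isomers: Cl mer; Cl fac.
Each arrangement has an internal mirror plane or centre of symmetry, so none is chiral.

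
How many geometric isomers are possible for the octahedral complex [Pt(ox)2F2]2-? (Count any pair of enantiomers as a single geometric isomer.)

2

Each ox is bidentate and must span two cis positions.
The distinct arrangements are (2 in all): F trans; F cis (chiral).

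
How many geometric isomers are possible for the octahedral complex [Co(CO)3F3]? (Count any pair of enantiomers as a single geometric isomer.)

An octahedron has six vertices in three trans pairs; every non-trans pair is cis.
Systematic placement gives 2 geometric isomers: CO mer; CO fac.

2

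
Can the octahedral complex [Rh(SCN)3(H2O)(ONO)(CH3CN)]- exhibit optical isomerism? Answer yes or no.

There are 4 geometric isomers: SCN mer (3 arrangements); SCN fac (chiral).
One of these lacks any improper symmetry element and so occurs as an enantiomeric pair, giving 4 + 1 = 5 stereoisomers in total.

yes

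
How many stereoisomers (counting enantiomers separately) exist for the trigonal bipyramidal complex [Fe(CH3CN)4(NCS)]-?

A trigonal bipyramid has two axial and three equatorial sites, which are chemically inequivalent.
There are 2 geometric isomers: NCS equatorial; NCS axial.
Each arrangement has an internal mirror plane or centre of symmetry, so none is chiral.

2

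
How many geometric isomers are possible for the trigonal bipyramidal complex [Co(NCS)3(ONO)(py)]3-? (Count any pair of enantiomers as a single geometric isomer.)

In a trigonal bipyramid the two axial positions differ from the three equatorial ones.
Working through the distinct placements yields 4 geometric isomers: ONO equatorial, py equatorial; ONO axial, py equatorial; ONO equatorial, py axial; ONO axial, py axial.

4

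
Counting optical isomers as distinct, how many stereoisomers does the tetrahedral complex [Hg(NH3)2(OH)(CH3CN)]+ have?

In a tetrahedral complex all four positions are equivalent and every pair of ligands is adjacent — there is no cis/trans distinction.
Only one geometric arrangement is possible.

1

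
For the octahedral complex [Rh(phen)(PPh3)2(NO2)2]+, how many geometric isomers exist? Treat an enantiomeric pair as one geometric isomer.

3

In an octahedral complex each vertex has one trans partner and four cis neighbours.
Each phen is bidentate and must span two cis positions.
The distinct arrangements are (3 in all): PPh3 cis, NO2 trans; PPh3 cis, NO2 cis (chiral); PPh3 trans, NO2 cis.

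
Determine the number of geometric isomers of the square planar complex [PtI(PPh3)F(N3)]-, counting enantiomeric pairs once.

3

A square has two trans pairs of vertices; adjacent vertices are cis.
The distinct arrangements are (3 in all): (F/N3 trans, I/PPh3 trans); (F/PPh3 trans, I/N3 trans); (F/I trans, N3/PPh3 trans).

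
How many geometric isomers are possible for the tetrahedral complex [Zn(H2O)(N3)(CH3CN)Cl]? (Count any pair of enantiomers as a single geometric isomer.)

1

Only one geometric arrangement is possible; it has no improper symmetry element, so it exists as a pair of enantiomers (2 stereoisomers).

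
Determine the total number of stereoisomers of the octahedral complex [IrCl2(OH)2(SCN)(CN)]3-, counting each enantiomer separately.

8

Working through the distinct placements yields 6 geometric isomers: Cl cis, OH cis (3 arrangements, 2 chiral); Cl cis, OH trans; Cl trans, OH cis; Cl trans, OH trans.
Of these, 2 lack any improper symmetry element and so occur as enantiomeric pairs, giving 6 + 2 = 8 stereoisomers in total.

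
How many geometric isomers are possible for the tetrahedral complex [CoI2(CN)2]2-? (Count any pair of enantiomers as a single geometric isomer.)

1

Only one geometric arrangement is possible.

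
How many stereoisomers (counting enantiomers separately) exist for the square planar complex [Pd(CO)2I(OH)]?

2

A square has two trans pairs of vertices; adjacent vertices are cis.
Systematic placement gives 2 geometric isomers: CO cis; CO trans.
Each arrangement has an internal mirror plane or centre of symmetry, so none is chiral.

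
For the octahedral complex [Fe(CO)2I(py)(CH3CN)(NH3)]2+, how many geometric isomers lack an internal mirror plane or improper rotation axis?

In an octahedral complex each vertex has one trans partner and four cis neighbours.
Placing the ligands in turn and identifying arrangements related by rotation or reflection leaves 9 distinct geometric isomers.
Of these, 6 lack any improper symmetry element and so occur as enantiomeric pairs, giving 9 + 6 = 15 stereoisomers in total.

6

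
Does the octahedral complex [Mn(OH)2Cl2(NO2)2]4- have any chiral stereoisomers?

An octahedron has six vertices in three trans pairs; every non-trans pair is cis.
The distinct arrangements are (5 in all): OH trans, Cl trans, NO2 trans; OH cis, Cl trans, NO2 cis; OH trans, Cl cis, NO2 cis; OH cis, Cl cis, NO2 cis (chiral); OH cis, Cl cis, NO2 trans.
One of these lacks any improper symmetry element and so occurs as an enantiomeric pair, giving 5 + 1 = 6 stereoisomers in total.

yes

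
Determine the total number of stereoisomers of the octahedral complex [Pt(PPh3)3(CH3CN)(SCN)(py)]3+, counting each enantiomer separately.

5

The six octahedral sites form three mutually perpendicular trans pairs.
The distinct arrangements are (4 in all): PPh3 mer (3 arrangements); PPh3 fac (chiral).
One of these lacks any improper symmetry element and so occurs as an enantiomeric pair, giving 4 + 1 = 5 stereoisomers in total.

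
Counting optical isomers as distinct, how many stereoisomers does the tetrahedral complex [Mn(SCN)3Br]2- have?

1

Only one geometric arrangement is possible.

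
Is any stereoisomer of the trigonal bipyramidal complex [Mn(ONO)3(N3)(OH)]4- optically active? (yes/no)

Systematic placement gives 4 geometric isomers: N3 axial, OH axial; N3 axial, OH equatorial; N3 equatorial, OH axial; N3 equatorial, OH equatorial.
Each arrangement has an internal mirror plane or centre of symmetry, so none is chiral.

no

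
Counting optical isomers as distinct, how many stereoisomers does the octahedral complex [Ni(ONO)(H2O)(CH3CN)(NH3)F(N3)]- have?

30

In an octahedral complex each vertex has one trans partner and four cis neighbours.
Placing the ligands in turn and identifying arrangements related by rotation or reflection leaves 15 distinct geometric isomers.
Of these, 15 lack any improper symmetry element and so occur as enantiomeric pairs, giving 15 + 15 = 30 stereoisomers in total.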